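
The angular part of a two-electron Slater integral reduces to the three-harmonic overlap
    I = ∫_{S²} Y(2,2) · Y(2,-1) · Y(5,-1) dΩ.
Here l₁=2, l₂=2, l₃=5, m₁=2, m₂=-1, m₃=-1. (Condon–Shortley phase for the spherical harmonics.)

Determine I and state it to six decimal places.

0.000000

triangle: need 0≤l₃≤4, have 5; I=0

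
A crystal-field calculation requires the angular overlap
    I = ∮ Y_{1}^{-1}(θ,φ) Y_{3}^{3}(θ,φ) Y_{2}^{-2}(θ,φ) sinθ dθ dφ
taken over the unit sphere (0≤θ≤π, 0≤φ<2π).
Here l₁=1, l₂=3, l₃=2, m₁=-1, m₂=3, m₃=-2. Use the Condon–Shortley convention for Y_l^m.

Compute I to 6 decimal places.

-0.319865

Checks pass: Σm=0; 6 even; l₃=2∈[2,4].
(2·1+1)(2·3+1)(2·2+1) = 105
Δ: 2! 0! 4! / 7! → 1/105
sum: t=1:−1/4 = -1/4
3j²(1 3 2; 0 0 0) = Δ·Π!·Σ² = 3/35  (sign -1)
sum: t=2:+1/48 = 1/48
3j²(1 3 2; -1 3 -2) = Δ·Π!·Σ² = 1/7  (sign +1)
combine: 4πI² = 105·3/35·1/7 = 9/7
take √, sign -1: I = -0.31986543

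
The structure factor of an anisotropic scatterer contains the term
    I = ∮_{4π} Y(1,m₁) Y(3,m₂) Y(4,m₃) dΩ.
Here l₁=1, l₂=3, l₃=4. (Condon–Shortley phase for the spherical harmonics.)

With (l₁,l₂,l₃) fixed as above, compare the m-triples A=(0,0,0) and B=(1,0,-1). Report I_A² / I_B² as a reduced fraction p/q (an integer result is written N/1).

Shared (l₁,l₂,l₃)=(1,3,4): N and (l;000)² cancel in I_A²/I_B².
A: Δ = 0!·2!·6!/9! = 1/252; Racah Σ t=0..0: t=0:+1/36 = 1/36; ⇒ 3j(1 3 4; 0 0 0)² = 4/63, sgn +1
B: Δ = 0!·2!·6!/9! = 1/252; Racah Σ t=0..0: t=0:+1/72 = 1/72; ⇒ 3j(1 3 4; 1 0 -1)² = 5/126, sgn -1
I_A²/I_B² = (4/63)/(5/126) = 8/5

8/5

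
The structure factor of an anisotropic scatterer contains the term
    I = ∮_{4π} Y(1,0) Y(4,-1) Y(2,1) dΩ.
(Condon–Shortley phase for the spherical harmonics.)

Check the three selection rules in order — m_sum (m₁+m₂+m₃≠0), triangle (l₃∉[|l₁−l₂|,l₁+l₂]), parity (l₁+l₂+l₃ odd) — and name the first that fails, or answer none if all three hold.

triangle

Σmᵢ = 0  ✓
l₃∈[|l₁−l₂|,l₁+l₂]=[3,5], have l₃=2  ✗
Σlᵢ = 7 ⇒ odd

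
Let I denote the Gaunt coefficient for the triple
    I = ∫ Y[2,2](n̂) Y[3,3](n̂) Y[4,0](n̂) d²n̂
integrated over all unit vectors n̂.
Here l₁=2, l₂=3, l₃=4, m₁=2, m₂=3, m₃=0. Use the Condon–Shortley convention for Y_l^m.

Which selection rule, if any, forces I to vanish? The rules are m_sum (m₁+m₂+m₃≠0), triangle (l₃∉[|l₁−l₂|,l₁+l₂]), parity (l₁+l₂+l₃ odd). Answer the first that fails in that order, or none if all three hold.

azimuthal sum: 2 + 3 + 0 = 5  ✗
1 ≤ 4 ≤ 5 (triangle on l)
L = 2 + 3 + 4 = 9 (odd)

m_sum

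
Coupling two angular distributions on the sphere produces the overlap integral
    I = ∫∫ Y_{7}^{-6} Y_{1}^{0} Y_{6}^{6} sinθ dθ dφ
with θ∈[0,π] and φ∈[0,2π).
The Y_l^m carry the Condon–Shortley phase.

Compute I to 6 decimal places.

m-sum 0 ✓  L=14 even ✓  6≤6≤8 ✓
Π(2lᵢ+1) = 15×3×13 = 585
triangle coeff Δ(7,1,6) = 1/1365
Σ_t [1,1]: t=1:−1/518400 = -1/518400
(3j)²=7/195 [(7 1 6; 0 0 0)], sign=-1
Σ_t [1,1]: t=1:−1/479001600 = -1/479001600
(3j)²=1/105 [(7 1 6; -6 0 6)], sign=-1
⇒ 4πI² = 1/5
I = (+1)√(1/5/(4π)) = 0.12615663

0.126157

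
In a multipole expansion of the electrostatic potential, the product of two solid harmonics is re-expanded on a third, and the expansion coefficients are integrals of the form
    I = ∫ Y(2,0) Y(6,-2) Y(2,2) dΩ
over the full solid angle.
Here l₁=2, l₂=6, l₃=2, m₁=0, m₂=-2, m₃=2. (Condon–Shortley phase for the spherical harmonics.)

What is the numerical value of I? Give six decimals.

0.000000

l₃=2 ∉ [4,8] — triangle fails ⇒ I = 0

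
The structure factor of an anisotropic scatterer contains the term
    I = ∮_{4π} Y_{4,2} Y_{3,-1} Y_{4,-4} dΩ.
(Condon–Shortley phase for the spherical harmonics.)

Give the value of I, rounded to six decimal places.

0.000000

Σmᵢ = -3 ≠ 0, so the φ-integral vanishes; I = 0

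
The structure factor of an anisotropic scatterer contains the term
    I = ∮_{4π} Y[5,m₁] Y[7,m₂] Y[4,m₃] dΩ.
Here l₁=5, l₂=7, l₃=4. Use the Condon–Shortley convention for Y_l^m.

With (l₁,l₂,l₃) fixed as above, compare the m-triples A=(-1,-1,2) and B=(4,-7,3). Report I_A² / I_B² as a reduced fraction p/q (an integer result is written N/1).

1682/9009

Shared (l₁,l₂,l₃)=(5,7,4): N and (l;000)² cancel in I_A²/I_B².
A: Δ = 8!·2!·6!/17! = 1/6126120; Racah Σ t=4..6: t=4:+1/55296 t=5:−1/86400 t=6:+1/2073600 = 29/4147200; ⇒ 3j(5 7 4; -1 -1 2)² = 841/145860, sgn +1
B: Δ = 8!·2!·6!/17! = 1/6126120; Racah Σ t=0..0: t=0:+1/29030400 = 1/29030400; ⇒ 3j(5 7 4; 4 -7 3)² = 21/680, sgn -1
I_A²/I_B² = (841/145860)/(21/680) = 1682/9009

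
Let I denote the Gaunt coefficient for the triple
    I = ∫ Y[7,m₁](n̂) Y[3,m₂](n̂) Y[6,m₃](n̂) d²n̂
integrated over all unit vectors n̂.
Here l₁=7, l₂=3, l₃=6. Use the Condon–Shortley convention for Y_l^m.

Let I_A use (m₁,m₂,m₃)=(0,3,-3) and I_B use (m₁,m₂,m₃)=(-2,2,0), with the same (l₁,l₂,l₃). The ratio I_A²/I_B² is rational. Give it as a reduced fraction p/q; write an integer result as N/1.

15/8

l's match ⇒ only the (l;m) 3-j factors differ between A and B.
A: triangle coeff Δ(7,3,6) = 1/2042040; Σ_t [4,4]: t=4:+1/1451520 = 1/1451520; (3j)²=45/4862 [(7 3 6; 0 3 -3)], sign=-1
B: triangle coeff Δ(7,3,6) = 1/2042040; Σ_t [3,4]: t=3:−1/207360 t=4:+1/345600 = -1/518400; (3j)²=12/2431 [(7 3 6; -2 2 0)], sign=-1
I_A²/I_B² = (45/4862)/(12/2431) = 15/8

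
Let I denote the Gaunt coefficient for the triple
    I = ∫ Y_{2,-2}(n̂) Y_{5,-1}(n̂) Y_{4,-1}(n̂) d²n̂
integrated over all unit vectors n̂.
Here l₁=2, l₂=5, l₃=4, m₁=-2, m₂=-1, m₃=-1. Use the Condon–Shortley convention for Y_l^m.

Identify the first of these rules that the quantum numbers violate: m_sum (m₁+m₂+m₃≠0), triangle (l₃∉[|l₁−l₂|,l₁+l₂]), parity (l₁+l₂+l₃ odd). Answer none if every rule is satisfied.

m_sum

Σmᵢ = -4  ✗
l₃∈[|l₁−l₂|,l₁+l₂]=[3,7], have l₃=4
Σlᵢ = 11 ⇒ odd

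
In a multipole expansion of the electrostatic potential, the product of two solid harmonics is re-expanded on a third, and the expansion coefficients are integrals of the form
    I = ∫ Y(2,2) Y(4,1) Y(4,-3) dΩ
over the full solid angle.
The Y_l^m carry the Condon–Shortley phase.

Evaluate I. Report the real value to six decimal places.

0.159270

Rules hold: Σm=0, L=10 even, 2≤4≤6.
N = 5·9·9 = 405
Δ = 2!·2!·6!/11! = 1/13860
Racah Σ t=0..2: t=0:+1/192 t=1:−1/36 t=2:+1/192 = -5/288
⇒ 3j(2 4 4; 0 0 0)² = 20/693, sgn -1
Racah Σ t=0..0: t=0:+1/480 = 1/480
⇒ 3j(2 4 4; 2 1 -3)² = 3/110, sgn -1
4πI² = N·(3j₀)²·(3jₘ)² = 270/847
I = +1·√(0.318772/4π) = 0.15927046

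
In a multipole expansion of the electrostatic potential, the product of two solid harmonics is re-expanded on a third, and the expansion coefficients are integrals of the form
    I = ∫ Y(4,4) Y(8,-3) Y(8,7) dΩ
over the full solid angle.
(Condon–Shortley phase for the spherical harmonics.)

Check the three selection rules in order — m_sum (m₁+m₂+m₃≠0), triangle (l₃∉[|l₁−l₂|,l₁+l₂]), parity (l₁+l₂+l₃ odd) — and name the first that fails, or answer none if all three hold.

Σmᵢ = 8  ✗
l₃∈[|l₁−l₂|,l₁+l₂]=[4,12], have l₃=8
Σlᵢ = 20 ⇒ even

m_sum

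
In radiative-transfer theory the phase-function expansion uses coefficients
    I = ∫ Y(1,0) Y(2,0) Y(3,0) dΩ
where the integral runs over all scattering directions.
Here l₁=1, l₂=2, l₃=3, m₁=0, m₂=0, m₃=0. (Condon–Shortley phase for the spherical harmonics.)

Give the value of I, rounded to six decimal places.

Checks pass: Σm=0; 6 even; l₃=3∈[1,3].
(2·1+1)(2·2+1)(2·3+1) = 105
Δ: 0! 2! 4! / 7! → 1/105
sum: t=0:+1/4 = 1/4
3j²(1 2 3; 0 0 0) = Δ·Π!·Σ² = 3/35  (sign -1)
(m-triple is (0,0,0) — same symbol as above.)
combine: 4πI² = 105·3/35·3/35 = 27/35
take √, sign +1: I = 0.24776670

0.247767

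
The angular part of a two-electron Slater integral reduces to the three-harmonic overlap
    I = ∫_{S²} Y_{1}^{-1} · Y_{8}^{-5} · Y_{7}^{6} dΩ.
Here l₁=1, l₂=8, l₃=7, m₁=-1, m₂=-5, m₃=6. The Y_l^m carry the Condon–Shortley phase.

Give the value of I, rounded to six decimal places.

-0.052996

Checks pass: Σm=0; 16 even; l₃=7∈[7,9].
(2·1+1)(2·8+1)(2·7+1) = 765
Δ: 2! 0! 14! / 17! → 1/2040
sum: t=1:−1/25401600 = -1/25401600
3j²(1 8 7; 0 0 0) = Δ·Π!·Σ² = 8/255  (sign +1)
sum: t=2:+1/12454041600 = 1/12454041600
3j²(1 8 7; -1 -5 6) = Δ·Π!·Σ² = 1/680  (sign -1)
combine: 4πI² = 765·8/255·1/680 = 3/85
take √, sign -1: I = -0.05299638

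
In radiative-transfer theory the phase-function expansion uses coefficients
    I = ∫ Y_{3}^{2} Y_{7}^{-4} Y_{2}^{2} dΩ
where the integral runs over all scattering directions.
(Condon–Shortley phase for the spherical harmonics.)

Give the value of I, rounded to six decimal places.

0.000000

l₃=2 ∉ [4,10] — triangle fails ⇒ I = 0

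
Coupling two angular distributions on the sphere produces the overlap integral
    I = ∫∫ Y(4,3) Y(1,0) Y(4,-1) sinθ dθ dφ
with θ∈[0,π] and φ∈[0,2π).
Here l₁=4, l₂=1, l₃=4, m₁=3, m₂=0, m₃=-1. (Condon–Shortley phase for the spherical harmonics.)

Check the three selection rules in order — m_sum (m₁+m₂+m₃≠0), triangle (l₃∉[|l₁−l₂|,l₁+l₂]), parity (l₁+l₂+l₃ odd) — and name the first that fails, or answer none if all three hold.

m₁+m₂+m₃ = 3 + 0 − 1 = 2  ✗
triangle: |4−1|=3 ≤ l₃=4 ≤ 4+1=5
parity: l₁+l₂+l₃ = 9 is odd

m_sum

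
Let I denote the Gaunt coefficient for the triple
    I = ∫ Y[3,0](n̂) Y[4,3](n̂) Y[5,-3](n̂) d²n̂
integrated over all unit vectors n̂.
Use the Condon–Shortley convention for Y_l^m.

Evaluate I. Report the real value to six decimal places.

m-sum 0 ✓  L=12 even ✓  1≤5≤7 ✓
Π(2lᵢ+1) = 7×9×11 = 693
triangle coeff Δ(3,4,5) = 1/180180
Σ_t [0,2]: t=0:+1/576 t=1:−1/144 t=2:+1/576 = -1/288
(3j)²=20/1001 [(3 4 5; 0 0 0)], sign=+1
Σ_t [1,2]: t=1:−1/2880 t=2:+1/1440 = 1/2880
(3j)²=7/715 [(3 4 5; 0 3 -3)], sign=+1
⇒ 4πI² = 252/1859
I = (+1)√(252/1859/(4π)) = 0.10386175

0.103862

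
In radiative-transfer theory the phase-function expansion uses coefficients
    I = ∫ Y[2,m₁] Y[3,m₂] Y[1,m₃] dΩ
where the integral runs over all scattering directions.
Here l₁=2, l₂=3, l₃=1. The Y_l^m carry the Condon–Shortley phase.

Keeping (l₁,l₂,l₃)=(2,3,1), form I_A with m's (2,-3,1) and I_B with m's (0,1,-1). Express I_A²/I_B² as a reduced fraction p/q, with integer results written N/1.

Same 2,3,1: normalisation and zero-m 3j drop out of the ratio.
A: Δ: 4! 0! 2! / 7! → 1/105; sum: t=0:+1/48 = 1/48; 3j²(2 3 1; 2 -3 1) = Δ·Π!·Σ² = 1/7  (sign +1)
B: Δ: 4! 0! 2! / 7! → 1/105; sum: t=2:+1/8 = 1/8; 3j²(2 3 1; 0 1 -1) = Δ·Π!·Σ² = 2/35  (sign +1)
I_A²/I_B² = (1/7)/(2/35) = 5/2

5/2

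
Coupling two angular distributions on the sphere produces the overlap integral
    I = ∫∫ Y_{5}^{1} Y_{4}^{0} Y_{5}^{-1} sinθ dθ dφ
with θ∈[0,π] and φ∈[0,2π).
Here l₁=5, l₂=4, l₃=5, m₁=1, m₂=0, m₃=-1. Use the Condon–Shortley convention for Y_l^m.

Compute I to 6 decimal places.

Checks pass: Σm=0; 14 even; l₃=5∈[1,9].
(2·5+1)(2·4+1)(2·5+1) = 1089
Δ: 4! 6! 4! / 15! → 1/3153150
sum: t=0:+1/69120 t=1:−1/1728 t=2:+1/576 t=3:−1/1728 t=4:+1/69120 = 7/11520
3j²(5 4 5; 0 0 0) = Δ·Π!·Σ² = 2/143  (sign -1)
sum: t=0:+1/27648 t=1:−1/1296 t=2:+1/768 t=3:−1/4320 t=4:+1/414720 = 7/20736
3j²(5 4 5; 1 0 -1) = Δ·Π!·Σ² = 8/1287  (sign +1)
combine: 4πI² = 1089·2/143·8/1287 = 16/169
take √, sign -1: I = -0.08679840

-0.086798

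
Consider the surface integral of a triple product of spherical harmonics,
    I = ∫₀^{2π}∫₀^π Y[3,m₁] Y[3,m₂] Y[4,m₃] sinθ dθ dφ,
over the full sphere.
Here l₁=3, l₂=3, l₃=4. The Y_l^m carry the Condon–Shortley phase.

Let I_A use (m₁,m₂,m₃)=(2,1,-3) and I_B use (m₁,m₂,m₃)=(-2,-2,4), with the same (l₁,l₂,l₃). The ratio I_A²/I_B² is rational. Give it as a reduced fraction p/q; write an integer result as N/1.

1/5

Shared (l₁,l₂,l₃)=(3,3,4): N and (l;000)² cancel in I_A²/I_B².
A: Δ = 2!·4!·4!/11! = 1/34650; Racah Σ t=0..1: t=0:+1/288 t=1:−1/144 = -1/288; ⇒ 3j(3 3 4; 2 1 -3)² = 1/99, sgn +1
B: Δ = 2!·4!·4!/11! = 1/34650; Racah Σ t=1..1: t=1:−1/576 = -1/576; ⇒ 3j(3 3 4; -2 -2 4)² = 5/99, sgn -1
I_A²/I_B² = (1/99)/(5/99) = 1/5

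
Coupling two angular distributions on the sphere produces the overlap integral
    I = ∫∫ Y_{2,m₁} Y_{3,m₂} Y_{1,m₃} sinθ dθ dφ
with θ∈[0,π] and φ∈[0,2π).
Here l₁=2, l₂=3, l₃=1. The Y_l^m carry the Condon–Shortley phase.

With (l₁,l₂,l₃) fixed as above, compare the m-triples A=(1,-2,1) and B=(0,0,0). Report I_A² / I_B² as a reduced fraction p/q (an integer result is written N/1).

l's match ⇒ only the (l;m) 3-j factors differ between A and B.
A: triangle coeff Δ(2,3,1) = 1/105; Σ_t [1,1]: t=1:−1/12 = -1/12; (3j)²=2/21 [(2 3 1; 1 -2 1)], sign=-1
B: triangle coeff Δ(2,3,1) = 1/105; Σ_t [2,2]: t=2:+1/4 = 1/4; (3j)²=3/35 [(2 3 1; 0 0 0)], sign=-1
I_A²/I_B² = (2/21)/(3/35) = 10/9

10/9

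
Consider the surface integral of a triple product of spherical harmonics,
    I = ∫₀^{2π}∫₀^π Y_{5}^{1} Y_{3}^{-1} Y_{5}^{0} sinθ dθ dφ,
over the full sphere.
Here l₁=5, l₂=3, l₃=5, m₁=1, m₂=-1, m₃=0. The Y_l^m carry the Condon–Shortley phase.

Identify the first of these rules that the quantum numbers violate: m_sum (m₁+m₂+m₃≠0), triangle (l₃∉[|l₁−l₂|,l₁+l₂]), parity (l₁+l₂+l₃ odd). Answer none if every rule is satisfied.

parity

Σmᵢ = 0  ✓
l₃∈[|l₁−l₂|,l₁+l₂]=[2,8], have l₃=5  ✓
Σlᵢ = 13 ⇒ odd  ✗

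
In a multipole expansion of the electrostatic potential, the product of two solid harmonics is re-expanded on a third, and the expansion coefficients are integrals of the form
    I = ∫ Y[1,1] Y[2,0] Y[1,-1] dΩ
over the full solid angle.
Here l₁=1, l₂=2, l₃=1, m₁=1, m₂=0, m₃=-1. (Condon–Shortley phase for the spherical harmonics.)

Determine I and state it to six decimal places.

0.126157

Checks pass: Σm=0; 4 even; l₃=1∈[1,3].
(2·1+1)(2·2+1)(2·1+1) = 45
Δ: 2! 0! 2! / 5! → 1/30
sum: t=1:−1/1 = -1/1
3j²(1 2 1; 0 0 0) = Δ·Π!·Σ² = 2/15  (sign +1)
sum: t=0:+1/4 = 1/4
3j²(1 2 1; 1 0 -1) = Δ·Π!·Σ² = 1/30  (sign +1)
combine: 4πI² = 45·2/15·1/30 = 1/5
take √, sign +1: I = 0.12615663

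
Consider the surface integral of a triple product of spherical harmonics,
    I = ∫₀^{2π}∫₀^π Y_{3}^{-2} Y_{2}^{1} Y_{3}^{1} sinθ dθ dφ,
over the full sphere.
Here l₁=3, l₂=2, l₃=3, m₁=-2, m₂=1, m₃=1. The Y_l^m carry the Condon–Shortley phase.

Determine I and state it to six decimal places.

0.162868

m-sum 0 ✓  L=8 even ✓  1≤3≤5 ✓
Π(2lᵢ+1) = 7×5×7 = 245
triangle coeff Δ(3,2,3) = 1/3780
Σ_t [0,2]: t=0:+1/24 t=1:−1/4 t=2:+1/24 = -1/6
(3j)²=4/105 [(3 2 3; 0 0 0)], sign=+1
Σ_t [1,2]: t=1:−1/48 t=2:+1/12 = 1/16
(3j)²=1/28 [(3 2 3; -2 1 1)], sign=+1
⇒ 4πI² = 1/3
I = (+1)√(1/3/(4π)) = 0.16286750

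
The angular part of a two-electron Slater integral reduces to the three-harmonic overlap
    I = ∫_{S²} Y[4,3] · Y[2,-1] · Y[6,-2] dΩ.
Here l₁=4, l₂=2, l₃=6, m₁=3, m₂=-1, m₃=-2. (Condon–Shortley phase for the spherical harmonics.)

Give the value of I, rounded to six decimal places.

0.089969

Checks pass: Σm=0; 12 even; l₃=6∈[2,6].
(2·4+1)(2·2+1)(2·6+1) = 585
Δ: 0! 8! 4! / 13! → 1/6435
sum: t=0:+1/2304 = 1/2304
3j²(4 2 6; 0 0 0) = Δ·Π!·Σ² = 5/143  (sign +1)
sum: t=0:+1/30240 = 1/30240
3j²(4 2 6; 3 -1 -2) = Δ·Π!·Σ² = 32/6435  (sign +1)
combine: 4πI² = 585·5/143·32/6435 = 160/1573
take √, sign +1: I = 0.08996855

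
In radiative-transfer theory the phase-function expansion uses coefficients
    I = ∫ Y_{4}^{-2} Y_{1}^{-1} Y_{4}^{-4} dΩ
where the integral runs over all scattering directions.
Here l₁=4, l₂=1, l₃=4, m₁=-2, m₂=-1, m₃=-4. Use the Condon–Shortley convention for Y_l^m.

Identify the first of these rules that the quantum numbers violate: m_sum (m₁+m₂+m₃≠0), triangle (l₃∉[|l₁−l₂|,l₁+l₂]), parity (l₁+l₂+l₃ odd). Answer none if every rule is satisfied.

azimuthal sum: -2 − 1 − 4 = -7  ✗
3 ≤ 4 ≤ 5 (triangle on l)
L = 4 + 1 + 4 = 9 (odd)

m_sum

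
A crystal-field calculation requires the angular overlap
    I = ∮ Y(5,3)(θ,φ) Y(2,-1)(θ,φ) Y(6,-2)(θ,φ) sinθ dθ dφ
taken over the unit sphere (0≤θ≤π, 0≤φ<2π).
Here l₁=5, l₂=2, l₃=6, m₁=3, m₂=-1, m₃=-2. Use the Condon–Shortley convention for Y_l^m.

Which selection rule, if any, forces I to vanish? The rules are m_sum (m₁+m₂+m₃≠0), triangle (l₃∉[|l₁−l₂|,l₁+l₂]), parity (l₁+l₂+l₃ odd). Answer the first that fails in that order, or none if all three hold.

parity

Σmᵢ = 0  ✓
l₃∈[|l₁−l₂|,l₁+l₂]=[3,7], have l₃=6  ✓
Σlᵢ = 13 ⇒ odd  ✗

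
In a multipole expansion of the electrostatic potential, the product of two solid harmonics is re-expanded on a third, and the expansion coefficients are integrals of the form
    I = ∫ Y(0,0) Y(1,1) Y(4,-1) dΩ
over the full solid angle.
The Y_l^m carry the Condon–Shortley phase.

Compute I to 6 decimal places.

l₃=4 ∉ [1,1] — triangle fails ⇒ I = 0

0.000000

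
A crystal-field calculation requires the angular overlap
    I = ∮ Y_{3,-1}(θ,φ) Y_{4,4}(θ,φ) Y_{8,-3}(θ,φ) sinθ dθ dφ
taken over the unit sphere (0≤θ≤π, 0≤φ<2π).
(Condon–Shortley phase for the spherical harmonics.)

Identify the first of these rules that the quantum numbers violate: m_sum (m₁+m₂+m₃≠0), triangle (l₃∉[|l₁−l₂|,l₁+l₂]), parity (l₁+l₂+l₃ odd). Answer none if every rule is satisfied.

Σmᵢ = 0  ✓
l₃∈[|l₁−l₂|,l₁+l₂]=[1,7], have l₃=8  ✗
Σlᵢ = 15 ⇒ odd

triangle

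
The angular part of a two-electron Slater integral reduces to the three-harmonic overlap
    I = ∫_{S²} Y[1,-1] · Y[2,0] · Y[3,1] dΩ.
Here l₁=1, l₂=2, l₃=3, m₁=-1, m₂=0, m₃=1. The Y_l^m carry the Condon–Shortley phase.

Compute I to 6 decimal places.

Checks pass: Σm=0; 6 even; l₃=3∈[1,3].
(2·1+1)(2·2+1)(2·3+1) = 105
Δ: 0! 2! 4! / 7! → 1/105
sum: t=0:+1/4 = 1/4
3j²(1 2 3; 0 0 0) = Δ·Π!·Σ² = 3/35  (sign -1)
sum: t=0:+1/8 = 1/8
3j²(1 2 3; -1 0 1) = Δ·Π!·Σ² = 2/35  (sign +1)
combine: 4πI² = 105·3/35·2/35 = 18/35
take √, sign -1: I = -0.20230066

-0.202301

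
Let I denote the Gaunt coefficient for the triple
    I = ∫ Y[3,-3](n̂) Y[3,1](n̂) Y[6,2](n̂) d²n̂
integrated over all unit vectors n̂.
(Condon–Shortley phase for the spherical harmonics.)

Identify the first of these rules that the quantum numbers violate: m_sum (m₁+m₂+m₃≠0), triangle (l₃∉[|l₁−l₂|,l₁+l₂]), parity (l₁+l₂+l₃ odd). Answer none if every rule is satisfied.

none

azimuthal sum: -3 + 1 + 2 = 0  ✓
0 ≤ 6 ≤ 6 (triangle on l)  ✓
L = 3 + 3 + 6 = 12 (even)  ✓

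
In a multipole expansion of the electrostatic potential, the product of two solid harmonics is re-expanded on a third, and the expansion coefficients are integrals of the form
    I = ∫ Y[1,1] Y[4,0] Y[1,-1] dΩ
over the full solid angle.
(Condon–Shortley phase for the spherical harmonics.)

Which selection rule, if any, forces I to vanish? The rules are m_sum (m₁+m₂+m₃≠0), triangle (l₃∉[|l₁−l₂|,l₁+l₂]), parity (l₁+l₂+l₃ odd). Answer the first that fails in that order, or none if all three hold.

Σmᵢ = 0  ✓
l₃∈[|l₁−l₂|,l₁+l₂]=[3,5], have l₃=1  ✗
Σlᵢ = 6 ⇒ even

triangle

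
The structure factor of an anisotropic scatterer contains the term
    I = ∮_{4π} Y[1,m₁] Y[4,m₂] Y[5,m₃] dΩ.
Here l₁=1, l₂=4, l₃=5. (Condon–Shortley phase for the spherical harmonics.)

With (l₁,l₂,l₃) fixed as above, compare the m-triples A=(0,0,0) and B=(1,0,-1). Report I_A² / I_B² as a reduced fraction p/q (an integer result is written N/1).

Shared (l₁,l₂,l₃)=(1,4,5): N and (l;000)² cancel in I_A²/I_B².
A: Δ = 0!·2!·8!/11! = 1/495; Racah Σ t=0..0: t=0:+1/576 = 1/576; ⇒ 3j(1 4 5; 0 0 0)² = 5/99, sgn -1
B: Δ = 0!·2!·8!/11! = 1/495; Racah Σ t=0..0: t=0:+1/1152 = 1/1152; ⇒ 3j(1 4 5; 1 0 -1)² = 1/33, sgn +1
I_A²/I_B² = (5/99)/(1/33) = 5/3

5/3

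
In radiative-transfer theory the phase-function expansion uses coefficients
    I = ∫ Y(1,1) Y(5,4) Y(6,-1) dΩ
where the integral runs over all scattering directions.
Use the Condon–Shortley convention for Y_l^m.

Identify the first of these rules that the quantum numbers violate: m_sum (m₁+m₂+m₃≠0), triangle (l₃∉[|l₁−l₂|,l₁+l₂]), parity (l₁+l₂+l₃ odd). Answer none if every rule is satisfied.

m_sum

azimuthal sum: 1 + 4 − 1 = 4  ✗
4 ≤ 6 ≤ 6 (triangle on l)
L = 1 + 5 + 6 = 12 (even)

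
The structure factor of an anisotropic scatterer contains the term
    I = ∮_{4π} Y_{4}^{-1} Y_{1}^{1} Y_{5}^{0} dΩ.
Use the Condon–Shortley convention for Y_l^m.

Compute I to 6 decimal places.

Rules hold: Σm=0, L=10 even, 3≤5≤5.
N = 9·3·11 = 297
Δ = 0!·8!·2!/11! = 1/495
Racah Σ t=0..0: t=0:+1/576 = 1/576
⇒ 3j(4 1 5; 0 0 0)² = 5/99, sgn -1
Racah Σ t=0..0: t=0:+1/1440 = 1/1440
⇒ 3j(4 1 5; -1 1 0)² = 2/99, sgn -1
4πI² = N·(3j₀)²·(3jₘ)² = 10/33
I = +1·√(0.30303/4π) = 0.15528807

0.155288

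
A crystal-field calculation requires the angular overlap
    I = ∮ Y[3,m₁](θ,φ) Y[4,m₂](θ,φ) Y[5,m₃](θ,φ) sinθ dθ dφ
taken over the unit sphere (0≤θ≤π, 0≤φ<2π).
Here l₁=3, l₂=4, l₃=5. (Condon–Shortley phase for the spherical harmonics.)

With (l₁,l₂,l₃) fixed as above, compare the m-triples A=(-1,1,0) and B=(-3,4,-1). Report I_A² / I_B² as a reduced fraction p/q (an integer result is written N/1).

1/28

l's match ⇒ only the (l;m) 3-j factors differ between A and B.
A: triangle coeff Δ(3,4,5) = 1/180180; Σ_t [0,2]: t=0:+1/5760 t=1:−1/288 t=2:+1/288 = 1/5760; (3j)²=1/12012 [(3 4 5; -1 1 0)], sign=-1
B: triangle coeff Δ(3,4,5) = 1/180180; Σ_t [2,2]: t=2:+1/34560 = 1/34560; (3j)²=1/429 [(3 4 5; -3 4 -1)], sign=+1
I_A²/I_B² = (1/12012)/(1/429) = 1/28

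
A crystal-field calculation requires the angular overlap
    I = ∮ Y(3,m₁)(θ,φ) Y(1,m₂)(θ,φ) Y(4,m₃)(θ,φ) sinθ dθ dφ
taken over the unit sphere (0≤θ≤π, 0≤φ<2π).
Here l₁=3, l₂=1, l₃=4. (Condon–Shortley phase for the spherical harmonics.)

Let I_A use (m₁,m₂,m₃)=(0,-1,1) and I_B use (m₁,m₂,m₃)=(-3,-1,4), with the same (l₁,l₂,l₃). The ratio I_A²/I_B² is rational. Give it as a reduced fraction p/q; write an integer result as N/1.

Same 3,1,4: normalisation and zero-m 3j drop out of the ratio.
A: Δ: 0! 6! 2! / 9! → 1/252; sum: t=0:+1/72 = 1/72; 3j²(3 1 4; 0 -1 1) = Δ·Π!·Σ² = 5/126  (sign -1)
B: Δ: 0! 6! 2! / 9! → 1/252; sum: t=0:+1/1440 = 1/1440; 3j²(3 1 4; -3 -1 4) = Δ·Π!·Σ² = 1/9  (sign +1)
I_A²/I_B² = (5/126)/(1/9) = 5/14

5/14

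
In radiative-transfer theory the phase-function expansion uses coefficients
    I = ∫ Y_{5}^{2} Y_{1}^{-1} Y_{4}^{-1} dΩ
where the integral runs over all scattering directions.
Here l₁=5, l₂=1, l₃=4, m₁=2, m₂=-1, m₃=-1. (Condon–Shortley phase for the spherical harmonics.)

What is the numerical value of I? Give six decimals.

Rules hold: Σm=0, L=10 even, 4≤4≤6.
N = 11·3·9 = 297
Δ = 2!·8!·0!/11! = 1/495
Racah Σ t=1..1: t=1:−1/576 = -1/576
⇒ 3j(5 1 4; 0 0 0)² = 5/99, sgn -1
Racah Σ t=0..0: t=0:+1/1440 = 1/1440
⇒ 3j(5 1 4; 2 -1 -1)² = 7/165, sgn -1
4πI² = N·(3j₀)²·(3jₘ)² = 7/11
I = +1·√(0.636364/4π) = 0.22503380

0.225034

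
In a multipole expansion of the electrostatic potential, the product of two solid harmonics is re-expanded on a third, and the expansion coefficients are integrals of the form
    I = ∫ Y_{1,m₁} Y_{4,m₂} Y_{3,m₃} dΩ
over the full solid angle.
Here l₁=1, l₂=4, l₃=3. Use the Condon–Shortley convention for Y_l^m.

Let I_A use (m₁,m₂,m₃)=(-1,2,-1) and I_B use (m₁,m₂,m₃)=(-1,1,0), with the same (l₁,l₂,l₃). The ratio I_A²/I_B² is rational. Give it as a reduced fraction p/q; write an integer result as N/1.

Same 1,4,3: normalisation and zero-m 3j drop out of the ratio.
A: Δ: 2! 0! 6! / 9! → 1/252; sum: t=2:+1/96 = 1/96; 3j²(1 4 3; -1 2 -1) = Δ·Π!·Σ² = 5/84  (sign +1)
B: Δ: 2! 0! 6! / 9! → 1/252; sum: t=2:+1/72 = 1/72; 3j²(1 4 3; -1 1 0) = Δ·Π!·Σ² = 5/126  (sign -1)
I_A²/I_B² = (5/84)/(5/126) = 3/2

3/2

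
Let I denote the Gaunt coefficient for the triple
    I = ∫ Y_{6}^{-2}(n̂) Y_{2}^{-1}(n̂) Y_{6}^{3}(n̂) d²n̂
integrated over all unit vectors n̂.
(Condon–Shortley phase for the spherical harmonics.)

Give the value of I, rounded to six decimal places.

-0.140463

Rules hold: Σm=0, L=14 even, 4≤6≤8.
N = 13·5·13 = 845
Δ = 2!·10!·2!/15! = 1/90090
Racah Σ t=0..2: t=0:+1/69120 t=1:−1/14400 t=2:+1/69120 = -7/172800
⇒ 3j(6 2 6; 0 0 0)² = 14/715, sgn -1
Racah Σ t=0..1: t=0:+1/161280 t=1:−1/60480 = -1/96768
⇒ 3j(6 2 6; -2 -1 3)² = 15/1001, sgn +1
4πI² = N·(3j₀)²·(3jₘ)² = 30/121
I = -1·√(0.247934/4π) = -0.14046335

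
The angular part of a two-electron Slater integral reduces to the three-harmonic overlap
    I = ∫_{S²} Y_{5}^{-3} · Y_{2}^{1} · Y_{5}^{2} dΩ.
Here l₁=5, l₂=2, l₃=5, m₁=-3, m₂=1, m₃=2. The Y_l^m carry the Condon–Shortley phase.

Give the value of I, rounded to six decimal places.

-0.161739

m-sum 0 ✓  L=12 even ✓  3≤5≤7 ✓
Π(2lᵢ+1) = 11×5×11 = 605
triangle coeff Δ(5,2,5) = 1/38610
Σ_t [0,2]: t=0:+1/2880 t=1:−1/576 t=2:+1/2880 = -1/960
(3j)²=10/429 [(5 2 5; 0 0 0)], sign=+1
Σ_t [1,2]: t=1:−1/10080 t=2:+1/2880 = 1/4032
(3j)²=10/429 [(5 2 5; -3 1 2)], sign=-1
⇒ 4πI² = 500/1521
I = (-1)√(500/1521/(4π)) = -0.16173926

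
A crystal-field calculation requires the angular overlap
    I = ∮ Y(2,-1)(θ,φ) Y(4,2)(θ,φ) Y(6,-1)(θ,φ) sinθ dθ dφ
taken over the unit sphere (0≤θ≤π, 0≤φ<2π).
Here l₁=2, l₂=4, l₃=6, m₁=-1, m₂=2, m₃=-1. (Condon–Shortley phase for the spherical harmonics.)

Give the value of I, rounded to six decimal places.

Checks pass: Σm=0; 12 even; l₃=6∈[2,6].
(2·2+1)(2·4+1)(2·6+1) = 585
Δ: 0! 4! 8! / 13! → 1/6435
sum: t=0:+1/2304 = 1/2304
3j²(2 4 6; 0 0 0) = Δ·Π!·Σ² = 5/143  (sign +1)
sum: t=0:+1/8640 = 1/8640
3j²(2 4 6; -1 2 -1) = Δ·Π!·Σ² = 14/1287  (sign -1)
combine: 4πI² = 585·5/143·14/1287 = 350/1573
take √, sign -1: I = -0.13306527

-0.133065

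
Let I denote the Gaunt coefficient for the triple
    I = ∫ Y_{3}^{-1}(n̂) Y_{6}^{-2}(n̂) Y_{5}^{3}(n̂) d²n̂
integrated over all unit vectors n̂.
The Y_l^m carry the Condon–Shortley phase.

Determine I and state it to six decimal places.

-0.145631

m-sum 0 ✓  L=14 even ✓  3≤5≤9 ✓
Π(2lᵢ+1) = 7×13×11 = 1001
triangle coeff Δ(3,6,5) = 1/675675
Σ_t [1,3]: t=1:−1/8640 t=2:+1/2304 t=3:−1/8640 = 7/34560
(3j)²=7/429 [(3 6 5; 0 0 0)], sign=-1
Σ_t [2,4]: t=2:+1/11520 t=3:−1/30240 t=4:+1/1935360 = 1/18432
(3j)²=7/429 [(3 6 5; -1 -2 3)], sign=+1
⇒ 4πI² = 343/1287
I = (-1)√(343/1287/(4π)) = -0.14563067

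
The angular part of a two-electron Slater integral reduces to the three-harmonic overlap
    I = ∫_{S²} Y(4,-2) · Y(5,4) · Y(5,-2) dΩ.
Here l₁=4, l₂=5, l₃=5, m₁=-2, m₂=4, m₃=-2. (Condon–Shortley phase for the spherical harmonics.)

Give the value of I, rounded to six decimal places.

Checks pass: Σm=0; 14 even; l₃=5∈[1,9].
(2·4+1)(2·5+1)(2·5+1) = 1089
Δ: 4! 4! 6! / 15! → 1/3153150
sum: t=0:+1/69120 t=1:−1/1728 t=2:+1/576 t=3:−1/1728 t=4:+1/69120 = 7/11520
3j²(4 5 5; 0 0 0) = Δ·Π!·Σ² = 2/143  (sign -1)
sum: t=3:−1/25920 t=4:+1/11520 = 1/20736
3j²(4 5 5; -2 4 -2) = Δ·Π!·Σ² = 5/429  (sign -1)
combine: 4πI² = 1089·2/143·5/429 = 30/169
take √, sign +1: I = 0.11885360

0.118854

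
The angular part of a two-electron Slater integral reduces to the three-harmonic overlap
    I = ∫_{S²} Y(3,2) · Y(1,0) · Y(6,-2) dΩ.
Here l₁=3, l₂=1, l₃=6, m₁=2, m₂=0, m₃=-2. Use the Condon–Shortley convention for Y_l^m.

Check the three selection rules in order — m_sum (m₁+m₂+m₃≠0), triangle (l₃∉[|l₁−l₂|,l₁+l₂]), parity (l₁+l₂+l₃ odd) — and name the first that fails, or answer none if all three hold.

azimuthal sum: 2 + 0 − 2 = 0  ✓
2 ≤ 6 ≤ 4 (triangle on l)  ✗
L = 3 + 1 + 6 = 10 (even)

triangle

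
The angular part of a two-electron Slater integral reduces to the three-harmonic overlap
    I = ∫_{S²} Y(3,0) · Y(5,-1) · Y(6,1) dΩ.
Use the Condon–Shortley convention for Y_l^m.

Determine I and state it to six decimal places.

m-sum 0 ✓  L=14 even ✓  2≤6≤8 ✓
Π(2lᵢ+1) = 7×11×13 = 1001
triangle coeff Δ(3,5,6) = 1/675675
Σ_t [0,2]: t=0:+1/8640 t=1:−1/2304 t=2:+1/8640 = -7/34560
(3j)²=7/429 [(3 5 6; 0 0 0)], sign=-1
Σ_t [0,2]: t=0:+1/6912 t=1:−1/2880 t=2:+1/17280 = -1/6912
(3j)²=5/429 [(3 5 6; 0 -1 1)], sign=+1
⇒ 4πI² = 245/1287
I = (-1)√(245/1287/(4π)) = -0.12308038

-0.123080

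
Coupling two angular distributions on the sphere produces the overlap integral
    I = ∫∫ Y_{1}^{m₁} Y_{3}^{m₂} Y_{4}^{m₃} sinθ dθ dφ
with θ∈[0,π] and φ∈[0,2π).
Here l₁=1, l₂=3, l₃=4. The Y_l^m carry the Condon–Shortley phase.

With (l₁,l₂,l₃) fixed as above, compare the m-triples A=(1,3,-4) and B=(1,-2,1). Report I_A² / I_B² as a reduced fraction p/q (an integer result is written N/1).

Shared (l₁,l₂,l₃)=(1,3,4): N and (l;000)² cancel in I_A²/I_B².
A: Δ = 0!·2!·6!/9! = 1/252; Racah Σ t=0..0: t=0:+1/1440 = 1/1440; ⇒ 3j(1 3 4; 1 3 -4)² = 1/9, sgn +1
B: Δ = 0!·2!·6!/9! = 1/252; Racah Σ t=0..0: t=0:+1/240 = 1/240; ⇒ 3j(1 3 4; 1 -2 1)² = 1/84, sgn -1
I_A²/I_B² = (1/9)/(1/84) = 28/3

28/3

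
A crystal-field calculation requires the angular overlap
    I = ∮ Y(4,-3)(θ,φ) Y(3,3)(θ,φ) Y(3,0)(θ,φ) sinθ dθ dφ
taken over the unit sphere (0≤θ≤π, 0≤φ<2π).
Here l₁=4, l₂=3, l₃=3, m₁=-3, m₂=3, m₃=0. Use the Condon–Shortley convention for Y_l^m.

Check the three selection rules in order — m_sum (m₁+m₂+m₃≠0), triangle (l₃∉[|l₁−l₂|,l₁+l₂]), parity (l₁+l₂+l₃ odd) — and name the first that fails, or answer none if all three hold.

none

azimuthal sum: -3 + 3 + 0 = 0  ✓
1 ≤ 3 ≤ 7 (triangle on l)  ✓
L = 4 + 3 + 3 = 10 (even)  ✓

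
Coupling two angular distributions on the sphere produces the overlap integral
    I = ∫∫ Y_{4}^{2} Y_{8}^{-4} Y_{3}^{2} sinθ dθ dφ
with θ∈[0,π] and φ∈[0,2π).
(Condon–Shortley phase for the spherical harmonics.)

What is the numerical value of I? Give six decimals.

l₃=3 ∉ [4,12] — triangle fails ⇒ I = 0

0.000000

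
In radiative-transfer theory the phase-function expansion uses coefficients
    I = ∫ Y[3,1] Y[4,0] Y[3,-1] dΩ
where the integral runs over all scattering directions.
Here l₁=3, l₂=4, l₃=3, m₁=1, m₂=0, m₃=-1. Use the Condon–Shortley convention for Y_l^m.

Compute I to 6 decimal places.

m-sum 0 ✓  L=10 even ✓  1≤3≤7 ✓
Π(2lᵢ+1) = 7×9×7 = 441
triangle coeff Δ(3,4,3) = 1/34650
Σ_t [1,3]: t=1:−1/72 t=2:+1/16 t=3:−1/72 = 5/144
(3j)²=2/77 [(3 4 3; 0 0 0)], sign=-1
Σ_t [0,2]: t=0:+1/1152 t=1:−1/36 t=2:+1/32 = 5/1152
(3j)²=1/1386 [(3 4 3; 1 0 -1)], sign=+1
⇒ 4πI² = 1/121
I = (-1)√(1/121/(4π)) = -0.02564498

-0.025645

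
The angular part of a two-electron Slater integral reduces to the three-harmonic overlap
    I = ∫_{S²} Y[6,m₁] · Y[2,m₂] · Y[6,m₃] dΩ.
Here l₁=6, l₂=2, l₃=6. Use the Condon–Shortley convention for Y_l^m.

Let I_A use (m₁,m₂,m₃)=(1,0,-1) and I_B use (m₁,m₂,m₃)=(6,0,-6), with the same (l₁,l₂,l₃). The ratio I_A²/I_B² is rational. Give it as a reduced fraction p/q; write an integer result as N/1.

Same 6,2,6: normalisation and zero-m 3j drop out of the ratio.
A: Δ: 2! 10! 2! / 15! → 1/90090; sum: t=0:+1/57600 t=1:−1/17280 t=2:+1/120960 = -13/403200; 3j²(6 2 6; 1 0 -1) = Δ·Π!·Σ² = 13/770  (sign +1)
B: Δ: 2! 10! 2! / 15! → 1/90090; sum: t=0:+1/14515200 = 1/14515200; 3j²(6 2 6; 6 0 -6) = Δ·Π!·Σ² = 22/455  (sign +1)
I_A²/I_B² = (13/770)/(22/455) = 169/484

169/484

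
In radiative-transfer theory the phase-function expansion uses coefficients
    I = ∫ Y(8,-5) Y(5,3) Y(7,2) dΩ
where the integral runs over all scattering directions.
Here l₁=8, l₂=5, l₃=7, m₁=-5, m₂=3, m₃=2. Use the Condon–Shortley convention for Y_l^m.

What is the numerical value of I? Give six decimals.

m-sum 0 ✓  L=20 even ✓  3≤7≤13 ✓
Π(2lᵢ+1) = 17×11×15 = 2805
triangle coeff Δ(8,5,7) = 1/814773960
Σ_t [1,5]: t=1:−1/87091200 t=2:+1/4976640 t=3:−1/2073600 t=4:+1/4976640 t=5:−1/87091200 = -1/9676800
(3j)²=360/46189 [(8 5 7; 0 0 0)], sign=+1
Σ_t [4,6]: t=4:+1/418037760 t=5:−1/58060800 t=6:+1/87091200 = -1/298598400
(3j)²=7/3876 [(8 5 7; -5 3 2)], sign=+1
⇒ 4πI² = 3150/79781
I = (+1)√(3150/79781/(4π)) = 0.05605323

0.056053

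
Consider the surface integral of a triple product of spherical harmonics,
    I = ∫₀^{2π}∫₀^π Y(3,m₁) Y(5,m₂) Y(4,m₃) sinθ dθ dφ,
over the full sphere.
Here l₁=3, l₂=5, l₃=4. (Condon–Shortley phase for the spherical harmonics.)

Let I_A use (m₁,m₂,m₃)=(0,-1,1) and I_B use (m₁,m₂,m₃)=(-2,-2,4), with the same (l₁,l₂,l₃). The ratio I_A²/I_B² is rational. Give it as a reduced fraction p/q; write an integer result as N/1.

1083/980

Same 3,5,4: normalisation and zero-m 3j drop out of the ratio.
A: Δ: 4! 2! 6! / 13! → 1/180180; sum: t=1:−1/432 t=2:+1/192 t=3:−1/1440 = 19/8640; 3j²(3 5 4; 0 -1 1) = Δ·Π!·Σ² = 361/30030  (sign -1)
B: Δ: 4! 2! 6! / 13! → 1/180180; sum: t=3:−1/8640 = -1/8640; 3j²(3 5 4; -2 -2 4) = Δ·Π!·Σ² = 14/1287  (sign -1)
I_A²/I_B² = (361/30030)/(14/1287) = 1083/980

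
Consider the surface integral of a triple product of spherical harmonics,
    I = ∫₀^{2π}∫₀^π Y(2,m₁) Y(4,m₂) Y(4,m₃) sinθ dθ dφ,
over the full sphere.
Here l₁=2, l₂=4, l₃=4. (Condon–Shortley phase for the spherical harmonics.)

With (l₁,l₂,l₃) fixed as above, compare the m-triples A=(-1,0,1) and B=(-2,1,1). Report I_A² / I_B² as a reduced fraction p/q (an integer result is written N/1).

Shared (l₁,l₂,l₃)=(2,4,4): N and (l;000)² cancel in I_A²/I_B².
A: Δ = 2!·2!·6!/11! = 1/13860; Racah Σ t=1..2: t=1:−1/72 t=2:+1/96 = -1/288; ⇒ 3j(2 4 4; -1 0 1)² = 1/462, sgn +1
B: Δ = 2!·2!·6!/11! = 1/13860; Racah Σ t=2..2: t=2:+1/144 = 1/144; ⇒ 3j(2 4 4; -2 1 1)² = 10/231, sgn -1
I_A²/I_B² = (1/462)/(10/231) = 1/20

1/20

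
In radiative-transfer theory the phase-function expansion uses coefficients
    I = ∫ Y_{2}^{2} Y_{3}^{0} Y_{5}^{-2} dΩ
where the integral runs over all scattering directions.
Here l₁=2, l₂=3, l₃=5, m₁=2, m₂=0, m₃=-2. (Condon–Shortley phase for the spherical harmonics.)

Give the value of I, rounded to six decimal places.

Checks pass: Σm=0; 10 even; l₃=5∈[1,5].
(2·2+1)(2·3+1)(2·5+1) = 385
Δ: 0! 4! 6! / 11! → 1/2310
sum: t=0:+1/144 = 1/144
3j²(2 3 5; 0 0 0) = Δ·Π!·Σ² = 10/231  (sign -1)
sum: t=0:+1/864 = 1/864
3j²(2 3 5; 2 0 -2) = Δ·Π!·Σ² = 1/66  (sign -1)
combine: 4πI² = 385·10/231·1/66 = 25/99
take √, sign +1: I = 0.14175797

0.141758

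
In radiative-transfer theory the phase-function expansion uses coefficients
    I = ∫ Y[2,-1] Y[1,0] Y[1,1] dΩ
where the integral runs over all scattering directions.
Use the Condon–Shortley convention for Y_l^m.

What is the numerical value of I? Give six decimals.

-0.218510

Rules hold: Σm=0, L=4 even, 1≤1≤3.
N = 5·3·3 = 45
Δ = 2!·2!·0!/5! = 1/30
Racah Σ t=1..1: t=1:−1/1 = -1/1
⇒ 3j(2 1 1; 0 0 0)² = 2/15, sgn +1
Racah Σ t=1..1: t=1:−1/2 = -1/2
⇒ 3j(2 1 1; -1 0 1)² = 1/10, sgn -1
4πI² = N·(3j₀)²·(3jₘ)² = 3/5
I = -1·√(0.6/4π) = -0.21850969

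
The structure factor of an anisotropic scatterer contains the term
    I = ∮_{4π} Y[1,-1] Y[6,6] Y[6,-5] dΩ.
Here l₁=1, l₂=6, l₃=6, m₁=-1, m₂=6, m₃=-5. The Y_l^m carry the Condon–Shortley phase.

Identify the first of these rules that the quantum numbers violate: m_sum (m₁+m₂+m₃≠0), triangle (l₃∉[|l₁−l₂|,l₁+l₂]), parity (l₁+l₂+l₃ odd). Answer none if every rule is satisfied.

parity

Σmᵢ = 0  ✓
l₃∈[|l₁−l₂|,l₁+l₂]=[5,7], have l₃=6  ✓
Σlᵢ = 13 ⇒ odd  ✗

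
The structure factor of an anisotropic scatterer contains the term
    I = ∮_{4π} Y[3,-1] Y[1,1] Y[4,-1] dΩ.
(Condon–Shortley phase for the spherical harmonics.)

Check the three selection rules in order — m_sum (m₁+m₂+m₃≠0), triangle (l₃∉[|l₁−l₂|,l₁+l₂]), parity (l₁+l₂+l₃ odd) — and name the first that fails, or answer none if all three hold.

m_sum

m₁+m₂+m₃ = -1 + 1 − 1 = -1  ✗
triangle: |3−1|=2 ≤ l₃=4 ≤ 3+1=4
parity: l₁+l₂+l₃ = 8 is even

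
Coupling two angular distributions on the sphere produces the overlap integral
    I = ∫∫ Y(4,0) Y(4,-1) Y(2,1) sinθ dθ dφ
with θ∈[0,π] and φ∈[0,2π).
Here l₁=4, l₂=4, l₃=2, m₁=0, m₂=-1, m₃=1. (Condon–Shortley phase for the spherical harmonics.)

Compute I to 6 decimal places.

m-sum 0 ✓  L=10 even ✓  0≤2≤8 ✓
Π(2lᵢ+1) = 9×9×5 = 405
triangle coeff Δ(4,4,2) = 1/13860
Σ_t [2,4]: t=2:+1/192 t=3:−1/36 t=4:+1/192 = -5/288
(3j)²=20/693 [(4 4 2; 0 0 0)], sign=-1
Σ_t [2,3]: t=2:+1/96 t=3:−1/72 = -1/288
(3j)²=1/462 [(4 4 2; 0 -1 1)], sign=+1
⇒ 4πI² = 150/5929
I = (-1)√(150/5929/(4π)) = -0.04486937

-0.044869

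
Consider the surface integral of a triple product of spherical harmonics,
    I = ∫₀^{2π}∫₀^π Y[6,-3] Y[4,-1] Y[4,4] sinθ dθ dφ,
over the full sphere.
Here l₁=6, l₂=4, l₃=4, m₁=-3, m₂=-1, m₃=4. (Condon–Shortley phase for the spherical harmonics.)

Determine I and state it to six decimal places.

m-sum 0 ✓  L=14 even ✓  2≤4≤10 ✓
Π(2lᵢ+1) = 13×9×9 = 1053
triangle coeff Δ(6,4,4) = 1/1261260
Σ_t [2,4]: t=2:+1/4608 t=3:−1/1296 t=4:+1/4608 = -7/20736
(3j)²=20/1287 [(6 4 4; 0 0 0)], sign=-1
Σ_t [3,3]: t=3:−1/51840 = -1/51840
(3j)²=8/429 [(6 4 4; -3 -1 4)], sign=-1
⇒ 4πI² = 480/1573
I = (+1)√(480/1573/(4π)) = 0.15583009

0.155830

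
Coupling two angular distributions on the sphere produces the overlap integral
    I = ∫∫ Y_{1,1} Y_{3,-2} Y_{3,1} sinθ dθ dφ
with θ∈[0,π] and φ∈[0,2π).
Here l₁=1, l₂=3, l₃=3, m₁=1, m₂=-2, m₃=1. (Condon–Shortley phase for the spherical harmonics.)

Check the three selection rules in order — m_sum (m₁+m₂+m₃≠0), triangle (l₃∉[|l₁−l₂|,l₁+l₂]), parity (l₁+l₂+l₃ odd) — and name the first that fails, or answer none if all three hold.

azimuthal sum: 1 − 2 + 1 = 0  ✓
2 ≤ 3 ≤ 4 (triangle on l)  ✓
L = 1 + 3 + 3 = 7 (odd)  ✗

parity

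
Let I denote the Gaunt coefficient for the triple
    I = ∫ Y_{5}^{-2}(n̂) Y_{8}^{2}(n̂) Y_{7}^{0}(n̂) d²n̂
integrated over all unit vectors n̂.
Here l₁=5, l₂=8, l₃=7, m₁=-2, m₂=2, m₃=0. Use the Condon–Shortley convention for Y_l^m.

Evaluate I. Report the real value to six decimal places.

m-sum 0 ✓  L=20 even ✓  3≤7≤13 ✓
Π(2lᵢ+1) = 11×17×15 = 2805
triangle coeff Δ(5,8,7) = 1/814773960
Σ_t [1,5]: t=1:−1/87091200 t=2:+1/4976640 t=3:−1/2073600 t=4:+1/4976640 t=5:−1/87091200 = -1/9676800
(3j)²=360/46189 [(5 8 7; 0 0 0)], sign=+1
Σ_t [3,6]: t=3:−1/26127360 t=4:+1/4976640 t=5:−1/6912000 t=6:+1/74649600 = 41/1306368000
(3j)²=1681/692835 [(5 8 7; -2 2 0)], sign=-1
⇒ 4πI² = 605160/11408683
I = (-1)√(605160/11408683/(4π)) = -0.06496993

-0.064970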